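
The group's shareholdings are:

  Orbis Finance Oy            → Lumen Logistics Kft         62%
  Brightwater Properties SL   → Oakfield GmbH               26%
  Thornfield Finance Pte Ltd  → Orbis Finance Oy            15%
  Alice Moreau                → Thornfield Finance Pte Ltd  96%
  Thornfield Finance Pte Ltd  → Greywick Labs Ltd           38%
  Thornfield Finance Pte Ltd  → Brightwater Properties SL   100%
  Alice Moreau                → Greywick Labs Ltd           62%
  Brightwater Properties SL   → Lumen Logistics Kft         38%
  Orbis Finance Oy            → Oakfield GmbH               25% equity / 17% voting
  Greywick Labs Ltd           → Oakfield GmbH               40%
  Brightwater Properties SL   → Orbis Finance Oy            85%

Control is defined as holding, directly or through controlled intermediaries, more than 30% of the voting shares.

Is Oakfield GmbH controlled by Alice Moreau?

Yes

Alice holds 96% of Thornfield, so Alice controls Thornfield.
Thornfield holds 100% of Brightwater, so Alice controls Brightwater.
Thornfield and Brightwater together hold 15% + 85% = 100% of Orbis, so Alice controls Orbis.
Thornfield and Alice together hold 38% + 62% = 100% of Greywick, so Alice controls Greywick.
Brightwater and Greywick and Orbis together hold 26% + 40% + 17% = 83% of Oakfield, so Alice controls Oakfield.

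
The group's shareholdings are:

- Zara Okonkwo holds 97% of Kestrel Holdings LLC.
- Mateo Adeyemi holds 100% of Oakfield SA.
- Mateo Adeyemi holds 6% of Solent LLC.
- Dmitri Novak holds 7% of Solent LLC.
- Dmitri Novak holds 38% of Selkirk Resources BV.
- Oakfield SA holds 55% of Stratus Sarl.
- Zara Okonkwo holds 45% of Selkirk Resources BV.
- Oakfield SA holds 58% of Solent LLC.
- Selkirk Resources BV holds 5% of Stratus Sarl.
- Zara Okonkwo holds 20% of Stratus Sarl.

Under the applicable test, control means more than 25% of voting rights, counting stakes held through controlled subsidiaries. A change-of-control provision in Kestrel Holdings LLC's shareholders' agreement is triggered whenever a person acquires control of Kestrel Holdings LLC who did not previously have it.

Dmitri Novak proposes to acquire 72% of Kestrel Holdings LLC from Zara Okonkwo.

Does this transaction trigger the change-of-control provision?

The purchase adds only to Dmitri's holdings (Zara's stake shrinks), so Dmitri is the only person who could newly come to control Kestrel.
Dmitri holds 38% of Selkirk, so Dmitri controls Selkirk.
Neither Dmitri nor any entity Dmitri controls holds any voting interest in Kestrel.
So before the transaction, Dmitri does not control Kestrel.
After the purchase, Dmitri holds 72% of Kestrel directly, and Zara's stake falls to 25%.
Dmitri holds 72% of Kestrel, so Dmitri controls Kestrel.
Dmitri did not control Kestrel before and does after, so the clause is triggered.

Yes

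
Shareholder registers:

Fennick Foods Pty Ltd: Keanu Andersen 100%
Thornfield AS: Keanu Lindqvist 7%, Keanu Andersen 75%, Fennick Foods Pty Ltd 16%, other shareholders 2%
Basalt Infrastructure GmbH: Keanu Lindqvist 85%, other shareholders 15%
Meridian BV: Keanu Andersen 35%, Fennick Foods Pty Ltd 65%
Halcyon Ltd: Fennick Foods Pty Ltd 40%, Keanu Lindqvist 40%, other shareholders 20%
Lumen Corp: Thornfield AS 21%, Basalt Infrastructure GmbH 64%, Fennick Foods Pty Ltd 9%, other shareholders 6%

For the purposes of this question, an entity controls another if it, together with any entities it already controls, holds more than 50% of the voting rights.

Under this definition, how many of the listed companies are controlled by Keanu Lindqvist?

Keanu Lindqvist holds 85% of Basalt, so Keanu Lindqvist controls Basalt.
Basalt holds 64% of Lumen, so Keanu Lindqvist controls Lumen.
No other company's threshold is met.
Keanu Lindqvist controls 2 companies.

2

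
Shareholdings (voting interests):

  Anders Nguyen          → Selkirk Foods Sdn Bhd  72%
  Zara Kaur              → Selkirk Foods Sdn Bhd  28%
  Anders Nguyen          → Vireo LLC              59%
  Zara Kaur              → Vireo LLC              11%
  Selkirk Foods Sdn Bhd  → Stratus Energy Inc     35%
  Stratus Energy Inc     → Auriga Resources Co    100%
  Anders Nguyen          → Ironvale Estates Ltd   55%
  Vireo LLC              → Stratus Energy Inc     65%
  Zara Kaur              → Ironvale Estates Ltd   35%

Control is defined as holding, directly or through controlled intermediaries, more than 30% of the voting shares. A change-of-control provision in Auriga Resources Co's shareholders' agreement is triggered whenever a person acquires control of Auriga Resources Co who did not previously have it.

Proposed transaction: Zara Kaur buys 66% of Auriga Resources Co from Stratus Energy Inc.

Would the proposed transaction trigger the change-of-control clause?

Yes

The purchase adds only to Zara's holdings (Stratus's stake shrinks), so Zara is the only person who could newly come to control Auriga.
Zara holds 35% of Ironvale, so Zara controls Ironvale.
Neither Zara nor any entity Zara controls holds any voting interest in Auriga.
So before the transaction, Zara does not control Auriga.
After the purchase, Zara holds 66% of Auriga directly, and Stratus's stake falls to 34%.
Zara holds 66% of Auriga, so Zara controls Auriga.
Zara did not control Auriga before and does after, so the clause is triggered.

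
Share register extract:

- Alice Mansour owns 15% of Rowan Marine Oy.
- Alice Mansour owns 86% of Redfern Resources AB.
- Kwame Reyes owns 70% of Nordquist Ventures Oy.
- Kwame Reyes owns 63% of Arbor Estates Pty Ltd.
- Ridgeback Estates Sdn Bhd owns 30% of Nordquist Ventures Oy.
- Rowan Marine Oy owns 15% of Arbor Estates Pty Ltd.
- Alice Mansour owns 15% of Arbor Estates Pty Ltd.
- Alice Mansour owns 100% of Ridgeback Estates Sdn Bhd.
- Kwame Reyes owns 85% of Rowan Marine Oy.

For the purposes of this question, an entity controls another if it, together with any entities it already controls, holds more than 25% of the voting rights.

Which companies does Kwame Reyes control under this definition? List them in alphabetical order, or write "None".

Kwame holds 85% of Rowan, so Kwame controls Rowan.
Kwame holds 70% of Nordquist, so Kwame controls Nordquist.
Kwame and Rowan together hold 63% + 15% = 78% of Arbor, so Kwame controls Arbor.
No other company's threshold is met.

Arbor Estates Pty Ltd, Nordquist Ventures Oy, Rowan Marine Oy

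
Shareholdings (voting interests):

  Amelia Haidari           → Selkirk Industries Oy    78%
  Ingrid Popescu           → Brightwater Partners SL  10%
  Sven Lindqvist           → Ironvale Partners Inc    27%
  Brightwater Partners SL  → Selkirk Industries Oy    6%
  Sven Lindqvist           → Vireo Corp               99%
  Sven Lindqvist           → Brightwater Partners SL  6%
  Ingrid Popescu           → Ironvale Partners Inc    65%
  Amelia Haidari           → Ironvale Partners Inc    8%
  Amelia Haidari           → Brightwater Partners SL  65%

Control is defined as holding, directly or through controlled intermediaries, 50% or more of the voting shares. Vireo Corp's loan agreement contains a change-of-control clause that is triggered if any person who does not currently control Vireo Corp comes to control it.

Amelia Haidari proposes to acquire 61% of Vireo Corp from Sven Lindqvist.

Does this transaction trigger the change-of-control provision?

Yes

The purchase adds only to Amelia's holdings (Sven's stake shrinks), so Amelia is the only person who could newly come to control Vireo.
Amelia holds 65% of Brightwater, so Amelia controls Brightwater.
Amelia and Brightwater together hold 78% + 6% = 84% of Selkirk, so Amelia controls Selkirk.
Neither Amelia nor any entity Amelia controls holds any voting interest in Vireo.
So before the transaction, Amelia does not control Vireo.
After the purchase, Amelia holds 61% of Vireo directly, and Sven's stake falls to 38%.
Amelia holds 61% of Vireo, so Amelia controls Vireo.
Amelia did not control Vireo before and does after, so the clause is triggered.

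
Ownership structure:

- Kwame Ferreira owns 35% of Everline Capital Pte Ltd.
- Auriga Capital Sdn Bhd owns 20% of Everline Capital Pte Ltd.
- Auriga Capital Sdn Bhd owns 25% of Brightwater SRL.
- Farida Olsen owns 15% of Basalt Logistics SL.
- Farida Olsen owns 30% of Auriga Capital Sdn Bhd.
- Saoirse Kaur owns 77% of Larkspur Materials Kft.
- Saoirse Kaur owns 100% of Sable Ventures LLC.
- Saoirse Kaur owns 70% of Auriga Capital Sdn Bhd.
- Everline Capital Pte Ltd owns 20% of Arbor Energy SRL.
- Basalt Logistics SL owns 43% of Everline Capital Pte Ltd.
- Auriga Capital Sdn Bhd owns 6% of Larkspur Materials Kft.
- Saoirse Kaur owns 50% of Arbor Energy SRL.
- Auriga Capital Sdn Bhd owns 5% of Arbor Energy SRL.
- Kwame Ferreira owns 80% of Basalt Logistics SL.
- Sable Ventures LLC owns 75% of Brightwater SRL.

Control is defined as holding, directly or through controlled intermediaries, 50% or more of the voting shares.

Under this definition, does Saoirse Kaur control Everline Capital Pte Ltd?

No

Saoirse holds 100% of Sable, so Saoirse controls Sable.
Saoirse holds 70% of Auriga, so Saoirse controls Auriga.
Auriga and Sable together hold 25% + 75% = 100% of Brightwater, so Saoirse controls Brightwater.
Auriga and Saoirse together hold 6% + 77% = 83% of Larkspur, so Saoirse controls Larkspur.
Auriga and Saoirse together hold 5% + 50% = 55% of Arbor, so Saoirse controls Arbor.
In Everline, Saoirse's side holds only 20%, not ≥ 50%.
So Saoirse does not control Everline.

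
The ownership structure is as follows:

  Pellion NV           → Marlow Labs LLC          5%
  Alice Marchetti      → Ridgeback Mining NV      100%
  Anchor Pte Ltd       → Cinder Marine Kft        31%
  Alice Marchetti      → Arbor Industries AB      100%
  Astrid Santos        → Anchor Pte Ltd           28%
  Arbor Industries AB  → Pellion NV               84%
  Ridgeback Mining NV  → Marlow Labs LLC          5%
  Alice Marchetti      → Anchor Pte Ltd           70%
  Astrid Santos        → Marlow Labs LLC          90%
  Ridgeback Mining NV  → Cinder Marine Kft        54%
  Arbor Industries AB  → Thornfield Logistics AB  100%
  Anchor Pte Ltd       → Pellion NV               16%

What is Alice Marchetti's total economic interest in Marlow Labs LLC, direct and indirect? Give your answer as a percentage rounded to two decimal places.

9.76%

Alice reaches Marlow along 3 paths.
Via Ridgeback: 100% × 5% = 5%.
Via Arbor → Pellion: 100% × 84% × 5% = 4.2%.
Via Anchor → Pellion: 70% × 16% × 5% = 0.56%.
Total: 5% + 4.2% + 0.56% = 9.76%.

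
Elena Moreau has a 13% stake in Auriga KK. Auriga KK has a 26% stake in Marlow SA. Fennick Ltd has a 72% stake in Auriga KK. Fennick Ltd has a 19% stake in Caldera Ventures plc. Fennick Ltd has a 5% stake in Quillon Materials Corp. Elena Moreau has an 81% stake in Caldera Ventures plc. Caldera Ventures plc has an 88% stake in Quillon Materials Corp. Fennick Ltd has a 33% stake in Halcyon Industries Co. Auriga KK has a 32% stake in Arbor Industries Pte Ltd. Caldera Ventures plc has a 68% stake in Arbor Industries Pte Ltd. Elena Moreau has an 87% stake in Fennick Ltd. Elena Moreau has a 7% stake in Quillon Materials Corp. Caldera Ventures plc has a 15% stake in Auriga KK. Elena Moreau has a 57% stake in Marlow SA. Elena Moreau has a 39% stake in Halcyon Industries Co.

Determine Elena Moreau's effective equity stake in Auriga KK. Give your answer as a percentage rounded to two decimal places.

Elena reaches Auriga along 4 paths.
Via Fennick: 87% × 72% = 62.64%.
Via Caldera: 81% × 15% = 12.15%.
Via Fennick → Caldera: 87% × 19% × 15% = 2.4795%.
Direct stake: 13% = 13%.
Total: 62.64% + 12.15% + 2.4795% + 13% = 90.2695%.
Rounded: 90.27%.

90.27%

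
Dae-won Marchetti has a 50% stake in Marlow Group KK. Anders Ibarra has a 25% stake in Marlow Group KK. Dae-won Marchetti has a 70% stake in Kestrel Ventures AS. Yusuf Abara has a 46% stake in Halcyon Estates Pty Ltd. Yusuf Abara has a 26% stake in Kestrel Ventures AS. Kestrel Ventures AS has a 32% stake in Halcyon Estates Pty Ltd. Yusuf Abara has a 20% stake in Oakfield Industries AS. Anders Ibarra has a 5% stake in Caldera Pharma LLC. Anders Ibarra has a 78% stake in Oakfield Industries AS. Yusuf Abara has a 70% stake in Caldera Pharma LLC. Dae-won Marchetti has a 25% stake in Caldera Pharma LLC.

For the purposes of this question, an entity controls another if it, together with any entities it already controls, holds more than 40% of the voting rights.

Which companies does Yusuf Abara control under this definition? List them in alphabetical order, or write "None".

Caldera Pharma LLC, Halcyon Estates Pty Ltd

Yusuf holds 70% of Caldera, so Yusuf controls Caldera.
Yusuf holds 46% of Halcyon, so Yusuf controls Halcyon.
No other company's threshold is met.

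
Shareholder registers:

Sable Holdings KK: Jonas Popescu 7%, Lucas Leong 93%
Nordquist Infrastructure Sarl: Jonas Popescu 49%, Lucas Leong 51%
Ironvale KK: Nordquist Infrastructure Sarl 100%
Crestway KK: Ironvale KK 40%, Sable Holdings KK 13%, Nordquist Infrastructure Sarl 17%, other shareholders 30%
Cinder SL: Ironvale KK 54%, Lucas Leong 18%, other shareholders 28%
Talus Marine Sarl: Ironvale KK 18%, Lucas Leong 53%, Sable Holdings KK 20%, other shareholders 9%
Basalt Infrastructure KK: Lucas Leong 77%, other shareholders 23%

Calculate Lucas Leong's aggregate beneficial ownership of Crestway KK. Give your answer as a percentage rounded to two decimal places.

Lucas reaches Crestway along 3 paths.
Via Nordquist → Ironvale: 51% × 100% × 40% = 20.4%.
Via Sable: 93% × 13% = 12.09%.
Via Nordquist: 51% × 17% = 8.67%.
Total: 20.4% + 12.09% + 8.67% = 41.16%.

41.16%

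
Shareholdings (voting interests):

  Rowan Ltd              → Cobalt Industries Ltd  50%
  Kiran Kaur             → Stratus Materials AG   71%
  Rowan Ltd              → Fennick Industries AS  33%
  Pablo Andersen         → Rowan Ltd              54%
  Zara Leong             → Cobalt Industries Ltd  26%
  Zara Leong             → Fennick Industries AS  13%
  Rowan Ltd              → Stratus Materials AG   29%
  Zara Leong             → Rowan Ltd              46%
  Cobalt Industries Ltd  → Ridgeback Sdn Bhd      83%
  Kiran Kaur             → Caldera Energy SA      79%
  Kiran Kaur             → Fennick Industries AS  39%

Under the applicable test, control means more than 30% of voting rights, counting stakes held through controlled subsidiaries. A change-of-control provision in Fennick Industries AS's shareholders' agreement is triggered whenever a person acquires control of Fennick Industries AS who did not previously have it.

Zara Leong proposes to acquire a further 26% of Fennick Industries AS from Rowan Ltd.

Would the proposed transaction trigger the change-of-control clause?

No

The purchase adds only to Zara's holdings (Rowan's stake shrinks), so Zara is the only person who could newly come to control Fennick.
Zara holds 46% of Rowan, so Zara controls Rowan.
Zara and Rowan together hold 13% + 33% = 46% of Fennick, so Zara controls Fennick.
So Zara already controls Fennick before the transaction.
After the purchase, Zara's direct stake in Fennick rises to 13% + 26% = 39%, and Rowan's stake falls to 7%.
Zara controlled Fennick already, so this is not a new person acquiring control; every other person's position is unchanged or reduced.
No new person acquires control, so the clause is not triggered.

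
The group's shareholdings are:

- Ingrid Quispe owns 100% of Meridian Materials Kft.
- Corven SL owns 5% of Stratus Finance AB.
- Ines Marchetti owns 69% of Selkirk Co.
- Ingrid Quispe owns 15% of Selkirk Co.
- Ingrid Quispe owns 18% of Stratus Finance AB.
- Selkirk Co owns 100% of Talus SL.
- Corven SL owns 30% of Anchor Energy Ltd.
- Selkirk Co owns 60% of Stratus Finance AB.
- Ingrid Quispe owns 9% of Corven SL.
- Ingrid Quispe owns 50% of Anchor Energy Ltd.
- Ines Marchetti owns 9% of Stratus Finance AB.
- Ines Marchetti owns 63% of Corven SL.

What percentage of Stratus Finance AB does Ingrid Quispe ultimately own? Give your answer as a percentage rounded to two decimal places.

27.45%

Ingrid reaches Stratus along 3 paths.
Via Selkirk: 15% × 60% = 9%.
Via Corven: 9% × 5% = 0.45%.
Direct stake: 18% = 18%.
Total: 9% + 0.45% + 18% = 27.45%.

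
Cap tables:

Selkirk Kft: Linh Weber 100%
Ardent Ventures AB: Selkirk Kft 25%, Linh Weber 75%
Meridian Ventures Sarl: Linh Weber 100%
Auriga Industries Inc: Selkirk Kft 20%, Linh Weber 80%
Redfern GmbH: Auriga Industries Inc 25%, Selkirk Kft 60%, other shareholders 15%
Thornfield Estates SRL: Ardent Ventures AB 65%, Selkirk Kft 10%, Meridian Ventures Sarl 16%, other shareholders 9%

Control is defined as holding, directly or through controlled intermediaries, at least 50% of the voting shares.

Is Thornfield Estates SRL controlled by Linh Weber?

Yes

Linh holds 100% of Meridian, so Linh controls Meridian.
Linh holds 100% of Selkirk, so Linh controls Selkirk.
Selkirk and Linh together hold 25% + 75% = 100% of Ardent, so Linh controls Ardent.
Ardent and Selkirk and Meridian together hold 65% + 10% + 16% = 91% of Thornfield, so Linh controls Thornfield.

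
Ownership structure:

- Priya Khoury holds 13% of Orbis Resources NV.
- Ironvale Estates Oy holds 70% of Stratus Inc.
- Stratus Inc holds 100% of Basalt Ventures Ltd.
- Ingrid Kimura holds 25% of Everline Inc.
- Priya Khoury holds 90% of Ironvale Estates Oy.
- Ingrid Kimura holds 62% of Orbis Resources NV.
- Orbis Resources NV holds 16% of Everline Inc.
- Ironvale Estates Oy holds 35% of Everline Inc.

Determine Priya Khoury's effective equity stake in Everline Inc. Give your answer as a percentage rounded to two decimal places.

Priya reaches Everline along 2 paths.
Via Orbis: 13% × 16% = 2.08%.
Via Ironvale: 90% × 35% = 31.5%.
Total: 2.08% + 31.5% = 33.58%.

33.58%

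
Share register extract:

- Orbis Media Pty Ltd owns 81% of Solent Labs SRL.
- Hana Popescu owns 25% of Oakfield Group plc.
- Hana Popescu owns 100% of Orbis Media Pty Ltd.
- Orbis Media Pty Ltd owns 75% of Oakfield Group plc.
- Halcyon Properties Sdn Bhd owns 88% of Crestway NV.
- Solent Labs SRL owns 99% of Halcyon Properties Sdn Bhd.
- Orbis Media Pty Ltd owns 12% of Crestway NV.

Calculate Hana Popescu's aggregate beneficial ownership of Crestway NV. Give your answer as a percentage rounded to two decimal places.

82.57%

Hana reaches Crestway along 2 paths.
Via Orbis: 100% × 12% = 12%.
Via Orbis → Solent → Halcyon: 100% × 81% × 99% × 88% = 70.5672%.
Total: 12% + 70.5672% = 82.5672%.
Rounded: 82.57%.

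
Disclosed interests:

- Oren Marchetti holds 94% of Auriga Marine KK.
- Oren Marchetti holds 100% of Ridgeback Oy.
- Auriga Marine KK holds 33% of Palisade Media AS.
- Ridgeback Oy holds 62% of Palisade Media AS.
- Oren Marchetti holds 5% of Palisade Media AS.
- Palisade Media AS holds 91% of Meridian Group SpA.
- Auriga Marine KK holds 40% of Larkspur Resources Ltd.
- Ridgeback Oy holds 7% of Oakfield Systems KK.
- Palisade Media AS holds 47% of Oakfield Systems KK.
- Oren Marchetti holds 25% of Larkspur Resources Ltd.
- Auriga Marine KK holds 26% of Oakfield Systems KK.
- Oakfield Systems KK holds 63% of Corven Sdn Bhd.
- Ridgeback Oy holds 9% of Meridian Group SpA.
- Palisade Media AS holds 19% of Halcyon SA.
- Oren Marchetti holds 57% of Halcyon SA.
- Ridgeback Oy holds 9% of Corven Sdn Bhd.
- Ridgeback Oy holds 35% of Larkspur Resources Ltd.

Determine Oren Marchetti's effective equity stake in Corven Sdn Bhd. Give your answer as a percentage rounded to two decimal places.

57.83%

Oren reaches Corven along 6 paths.
Via Ridgeback: 100% × 9% = 9%.
Via Auriga → Oakfield: 94% × 26% × 63% = 15.3972%.
Via Ridgeback → Oakfield: 100% × 7% × 63% = 4.41%.
Via Auriga → Palisade → Oakfield: 94% × 33% × 47% × 63% = 9.185022%.
Via Ridgeback → Palisade → Oakfield: 100% × 62% × 47% × 63% = 18.3582%.
Via Palisade → Oakfield: 5% × 47% × 63% = 1.4805%.
Total: 9% + 15.3972% + 4.41% + 9.185022% + 18.3582% + 1.4805% = 57.830922%.
Rounded: 57.83%.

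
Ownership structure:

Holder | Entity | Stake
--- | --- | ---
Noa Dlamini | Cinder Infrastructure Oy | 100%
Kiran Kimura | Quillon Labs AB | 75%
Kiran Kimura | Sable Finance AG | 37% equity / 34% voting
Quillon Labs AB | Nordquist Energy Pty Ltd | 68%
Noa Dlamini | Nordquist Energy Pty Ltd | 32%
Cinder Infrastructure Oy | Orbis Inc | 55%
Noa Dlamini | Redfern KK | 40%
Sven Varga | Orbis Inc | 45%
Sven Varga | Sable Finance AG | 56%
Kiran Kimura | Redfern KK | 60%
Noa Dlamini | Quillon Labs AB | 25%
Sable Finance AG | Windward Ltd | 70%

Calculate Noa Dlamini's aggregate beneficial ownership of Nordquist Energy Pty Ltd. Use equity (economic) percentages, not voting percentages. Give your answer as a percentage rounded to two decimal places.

Noa reaches Nordquist along 2 paths.
Direct stake: 32% = 32%.
Via Quillon: 25% × 68% = 17%.
Total: 32% + 17% = 49%.
Rounded: 49.00%.

49.00%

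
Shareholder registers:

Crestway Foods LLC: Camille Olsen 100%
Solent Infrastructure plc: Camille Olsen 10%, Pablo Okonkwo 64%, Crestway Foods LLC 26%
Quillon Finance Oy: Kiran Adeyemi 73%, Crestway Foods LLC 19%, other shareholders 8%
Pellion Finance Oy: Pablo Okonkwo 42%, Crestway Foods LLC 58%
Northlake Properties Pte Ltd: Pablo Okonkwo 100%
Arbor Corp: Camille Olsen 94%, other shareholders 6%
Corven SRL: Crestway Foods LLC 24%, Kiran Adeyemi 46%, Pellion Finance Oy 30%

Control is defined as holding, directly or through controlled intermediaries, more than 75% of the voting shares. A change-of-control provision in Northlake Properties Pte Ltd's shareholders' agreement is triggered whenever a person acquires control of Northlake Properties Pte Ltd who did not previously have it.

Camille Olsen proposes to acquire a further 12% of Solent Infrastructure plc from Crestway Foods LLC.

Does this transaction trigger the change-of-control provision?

No

The purchase adds only to Camille's holdings (Crestway's stake shrinks), so Camille is the only person who could newly come to control Northlake.
Camille holds 100% of Crestway, so Camille controls Crestway.
Camille holds 94% of Arbor, so Camille controls Arbor.
Neither Camille nor any entity Camille controls holds any voting interest in Northlake.
So before the transaction, Camille does not control Northlake.
After the purchase, Camille's direct stake in Solent rises to 10% + 12% = 22%, and Crestway's stake falls to 14%.
Camille's side now holds 22% + 14% = 36% of Solent, not > 75%, so Camille still does not control Solent.
After the transaction, neither Camille nor any entity Camille controls holds a voting interest in Northlake, so Camille still does not control it.
No new person acquires control, so the clause is not triggered.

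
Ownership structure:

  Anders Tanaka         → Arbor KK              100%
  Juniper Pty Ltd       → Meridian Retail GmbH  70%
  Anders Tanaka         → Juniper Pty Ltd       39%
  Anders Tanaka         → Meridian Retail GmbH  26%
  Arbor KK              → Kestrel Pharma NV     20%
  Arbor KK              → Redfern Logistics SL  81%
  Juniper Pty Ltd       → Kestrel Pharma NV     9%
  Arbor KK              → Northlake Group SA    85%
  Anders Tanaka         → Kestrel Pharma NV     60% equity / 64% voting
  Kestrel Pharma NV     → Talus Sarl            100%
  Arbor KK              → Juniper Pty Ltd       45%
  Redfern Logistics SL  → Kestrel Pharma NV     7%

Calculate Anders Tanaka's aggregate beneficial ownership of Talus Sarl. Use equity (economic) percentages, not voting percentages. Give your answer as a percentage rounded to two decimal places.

93.23%

Anders reaches Talus along 5 paths.
Via Arbor → Kestrel: 100% × 20% × 100% = 20%.
Via Kestrel: 60% × 100% = 60%.
Via Arbor → Juniper → Kestrel: 100% × 45% × 9% × 100% = 4.05%.
Via Juniper → Kestrel: 39% × 9% × 100% = 3.51%.
Via Arbor → Redfern → Kestrel: 100% × 81% × 7% × 100% = 5.67%.
Total: 20% + 60% + 4.05% + 3.51% + 5.67% = 93.23%.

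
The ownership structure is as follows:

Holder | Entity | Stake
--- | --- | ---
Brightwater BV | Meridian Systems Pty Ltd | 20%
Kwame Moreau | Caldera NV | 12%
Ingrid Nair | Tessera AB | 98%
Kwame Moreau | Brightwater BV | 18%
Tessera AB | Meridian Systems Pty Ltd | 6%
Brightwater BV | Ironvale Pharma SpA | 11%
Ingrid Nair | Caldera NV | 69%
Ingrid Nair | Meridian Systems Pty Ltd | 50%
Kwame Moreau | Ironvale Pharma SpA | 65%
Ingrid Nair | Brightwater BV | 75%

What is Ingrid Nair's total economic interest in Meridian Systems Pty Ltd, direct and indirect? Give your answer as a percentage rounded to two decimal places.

Ingrid reaches Meridian along 3 paths.
Direct stake: 50% = 50%.
Via Brightwater: 75% × 20% = 15%.
Via Tessera: 98% × 6% = 5.88%.
Total: 50% + 15% + 5.88% = 70.88%.

70.88%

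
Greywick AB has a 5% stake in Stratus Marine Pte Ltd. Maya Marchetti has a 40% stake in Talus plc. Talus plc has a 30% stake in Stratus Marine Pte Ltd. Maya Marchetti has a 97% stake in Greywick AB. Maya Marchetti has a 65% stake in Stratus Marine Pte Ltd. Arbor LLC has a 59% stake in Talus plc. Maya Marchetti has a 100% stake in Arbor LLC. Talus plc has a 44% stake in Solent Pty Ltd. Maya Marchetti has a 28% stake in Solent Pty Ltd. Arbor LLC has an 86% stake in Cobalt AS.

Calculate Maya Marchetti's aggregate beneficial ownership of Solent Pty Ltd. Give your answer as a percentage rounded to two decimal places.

Maya reaches Solent along 3 paths.
Direct stake: 28% = 28%.
Via Arbor → Talus: 100% × 59% × 44% = 25.96%.
Via Talus: 40% × 44% = 17.6%.
Total: 28% + 25.96% + 17.6% = 71.56%.

71.56%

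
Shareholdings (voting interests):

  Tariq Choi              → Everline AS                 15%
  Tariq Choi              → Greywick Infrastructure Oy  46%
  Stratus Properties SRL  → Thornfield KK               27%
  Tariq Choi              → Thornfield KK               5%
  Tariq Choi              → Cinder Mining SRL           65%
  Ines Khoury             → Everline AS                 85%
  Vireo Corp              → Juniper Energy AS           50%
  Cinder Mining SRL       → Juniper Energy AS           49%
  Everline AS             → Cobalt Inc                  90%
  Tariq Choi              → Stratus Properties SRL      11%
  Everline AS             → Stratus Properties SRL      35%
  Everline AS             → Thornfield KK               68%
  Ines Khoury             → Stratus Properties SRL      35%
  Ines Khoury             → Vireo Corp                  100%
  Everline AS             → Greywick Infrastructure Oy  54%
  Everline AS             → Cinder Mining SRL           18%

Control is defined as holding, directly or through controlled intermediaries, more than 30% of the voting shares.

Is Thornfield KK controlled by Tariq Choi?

No

Tariq holds 46% of Greywick, so Tariq controls Greywick.
Tariq holds 65% of Cinder, so Tariq controls Cinder.
Cinder holds 49% of Juniper, so Tariq controls Juniper.
In Thornfield, Tariq's side holds only 5%, not > 30%.
So Tariq does not control Thornfield.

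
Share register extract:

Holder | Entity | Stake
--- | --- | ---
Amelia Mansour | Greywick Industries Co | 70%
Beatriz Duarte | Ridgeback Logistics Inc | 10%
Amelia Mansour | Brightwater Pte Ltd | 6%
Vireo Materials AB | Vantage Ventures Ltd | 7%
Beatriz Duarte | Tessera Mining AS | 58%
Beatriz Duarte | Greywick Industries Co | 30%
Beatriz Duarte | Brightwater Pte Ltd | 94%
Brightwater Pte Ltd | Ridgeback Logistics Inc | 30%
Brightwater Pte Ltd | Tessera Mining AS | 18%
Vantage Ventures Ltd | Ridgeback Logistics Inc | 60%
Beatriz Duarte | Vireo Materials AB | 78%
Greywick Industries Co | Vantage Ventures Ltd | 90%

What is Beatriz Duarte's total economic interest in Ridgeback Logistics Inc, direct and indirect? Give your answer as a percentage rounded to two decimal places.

57.68%

Beatriz reaches Ridgeback along 4 paths.
Via Brightwater: 94% × 30% = 28.2%.
Via Vireo → Vantage: 78% × 7% × 60% = 3.276%.
Via Greywick → Vantage: 30% × 90% × 60% = 16.2%.
Direct stake: 10% = 10%.
Total: 28.2% + 3.276% + 16.2% + 10% = 57.676%.
Rounded: 57.68%.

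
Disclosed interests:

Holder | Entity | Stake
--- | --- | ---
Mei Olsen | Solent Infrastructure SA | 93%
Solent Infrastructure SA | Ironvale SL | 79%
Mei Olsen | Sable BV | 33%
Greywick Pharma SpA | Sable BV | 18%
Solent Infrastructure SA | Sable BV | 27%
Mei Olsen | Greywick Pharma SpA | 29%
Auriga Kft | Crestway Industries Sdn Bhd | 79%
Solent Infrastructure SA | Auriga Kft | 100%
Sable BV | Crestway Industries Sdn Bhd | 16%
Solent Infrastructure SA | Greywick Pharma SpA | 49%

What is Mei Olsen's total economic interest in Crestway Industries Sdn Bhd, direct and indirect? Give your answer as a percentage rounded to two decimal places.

84.92%

Mei reaches Crestway along 5 paths.
Via Solent → Auriga: 93% × 100% × 79% = 73.47%.
Via Sable: 33% × 16% = 5.28%.
Via Solent → Greywick → Sable: 93% × 49% × 18% × 16% = 1.312416%.
Via Greywick → Sable: 29% × 18% × 16% = 0.8352%.
Via Solent → Sable: 93% × 27% × 16% = 4.0176%.
Total: 73.47% + 5.28% + 1.312416% + 0.8352% + 4.0176% = 84.915216%.
Rounded: 84.92%.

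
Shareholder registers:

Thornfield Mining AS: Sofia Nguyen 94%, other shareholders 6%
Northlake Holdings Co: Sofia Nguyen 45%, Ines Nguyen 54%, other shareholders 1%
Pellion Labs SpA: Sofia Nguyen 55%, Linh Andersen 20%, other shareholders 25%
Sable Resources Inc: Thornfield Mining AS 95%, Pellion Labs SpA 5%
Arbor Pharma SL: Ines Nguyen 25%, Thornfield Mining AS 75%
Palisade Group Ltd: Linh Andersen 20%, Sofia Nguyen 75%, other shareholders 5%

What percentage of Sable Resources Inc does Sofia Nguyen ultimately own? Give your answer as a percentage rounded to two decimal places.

Sofia reaches Sable along 2 paths.
Via Thornfield: 94% × 95% = 89.3%.
Via Pellion: 55% × 5% = 2.75%.
Total: 89.3% + 2.75% = 92.05%.

92.05%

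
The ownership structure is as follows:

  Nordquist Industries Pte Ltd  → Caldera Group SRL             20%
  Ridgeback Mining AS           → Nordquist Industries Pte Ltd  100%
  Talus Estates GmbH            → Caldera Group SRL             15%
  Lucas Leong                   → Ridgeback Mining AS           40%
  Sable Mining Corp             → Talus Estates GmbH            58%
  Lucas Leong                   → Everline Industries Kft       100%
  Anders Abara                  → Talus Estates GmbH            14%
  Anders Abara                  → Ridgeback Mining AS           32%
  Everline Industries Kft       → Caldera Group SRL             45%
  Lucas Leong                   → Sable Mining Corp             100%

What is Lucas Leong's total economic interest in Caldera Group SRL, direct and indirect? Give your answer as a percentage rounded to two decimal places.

Lucas reaches Caldera along 3 paths.
Via Sable → Talus: 100% × 58% × 15% = 8.7%.
Via Ridgeback → Nordquist: 40% × 100% × 20% = 8%.
Via Everline: 100% × 45% = 45%.
Total: 8.7% + 8% + 45% = 61.7%.
Rounded: 61.70%.

61.70%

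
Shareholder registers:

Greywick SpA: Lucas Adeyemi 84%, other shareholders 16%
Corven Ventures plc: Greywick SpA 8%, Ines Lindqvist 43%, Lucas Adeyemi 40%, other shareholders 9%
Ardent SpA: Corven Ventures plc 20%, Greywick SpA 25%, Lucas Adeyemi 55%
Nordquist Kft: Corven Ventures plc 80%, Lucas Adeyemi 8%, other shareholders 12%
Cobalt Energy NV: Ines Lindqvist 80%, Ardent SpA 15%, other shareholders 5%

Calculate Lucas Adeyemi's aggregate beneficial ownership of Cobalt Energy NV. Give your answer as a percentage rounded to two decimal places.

12.80%

Lucas reaches Cobalt along 4 paths.
Via Greywick → Corven → Ardent: 84% × 8% × 20% × 15% = 0.2016%.
Via Corven → Ardent: 40% × 20% × 15% = 1.2%.
Via Greywick → Ardent: 84% × 25% × 15% = 3.15%.
Via Ardent: 55% × 15% = 8.25%.
Total: 0.2016% + 1.2% + 3.15% + 8.25% = 12.8016%.
Rounded: 12.80%.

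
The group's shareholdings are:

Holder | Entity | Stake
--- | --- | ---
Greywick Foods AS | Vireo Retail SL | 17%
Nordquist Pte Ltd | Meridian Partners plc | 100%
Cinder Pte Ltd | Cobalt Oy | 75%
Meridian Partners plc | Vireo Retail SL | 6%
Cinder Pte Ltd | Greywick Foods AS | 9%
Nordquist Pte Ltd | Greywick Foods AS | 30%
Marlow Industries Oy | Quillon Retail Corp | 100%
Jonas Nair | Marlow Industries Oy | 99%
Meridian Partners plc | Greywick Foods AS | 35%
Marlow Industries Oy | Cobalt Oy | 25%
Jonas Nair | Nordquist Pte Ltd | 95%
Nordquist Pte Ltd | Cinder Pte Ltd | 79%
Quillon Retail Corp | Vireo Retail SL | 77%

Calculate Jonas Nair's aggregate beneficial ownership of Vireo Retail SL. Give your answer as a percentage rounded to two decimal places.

Jonas reaches Vireo along 5 paths.
Via Nordquist → Meridian: 95% × 100% × 6% = 5.7%.
Via Marlow → Quillon: 99% × 100% × 77% = 76.23%.
Via Nordquist → Greywick: 95% × 30% × 17% = 4.845%.
Via Nordquist → Cinder → Greywick: 95% × 79% × 9% × 17% = 1.148265%.
Via Nordquist → Meridian → Greywick: 95% × 100% × 35% × 17% = 5.6525%.
Total: 5.7% + 76.23% + 4.845% + 1.148265% + 5.6525% = 93.575765%.
Rounded: 93.58%.

93.58%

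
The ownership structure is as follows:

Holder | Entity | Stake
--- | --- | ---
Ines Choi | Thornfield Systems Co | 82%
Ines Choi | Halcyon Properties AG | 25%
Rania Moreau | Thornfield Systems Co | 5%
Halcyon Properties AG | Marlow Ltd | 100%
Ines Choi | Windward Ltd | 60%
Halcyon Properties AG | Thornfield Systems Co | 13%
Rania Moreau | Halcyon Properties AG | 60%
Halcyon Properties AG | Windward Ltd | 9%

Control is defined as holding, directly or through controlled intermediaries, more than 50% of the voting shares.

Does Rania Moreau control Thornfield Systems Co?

Rania holds 60% of Halcyon, so Rania controls Halcyon.
Halcyon holds 100% of Marlow, so Rania controls Marlow.
In Thornfield, Rania's side holds only 13% + 5% = 18%, not > 50%.
So Rania does not control Thornfield.

No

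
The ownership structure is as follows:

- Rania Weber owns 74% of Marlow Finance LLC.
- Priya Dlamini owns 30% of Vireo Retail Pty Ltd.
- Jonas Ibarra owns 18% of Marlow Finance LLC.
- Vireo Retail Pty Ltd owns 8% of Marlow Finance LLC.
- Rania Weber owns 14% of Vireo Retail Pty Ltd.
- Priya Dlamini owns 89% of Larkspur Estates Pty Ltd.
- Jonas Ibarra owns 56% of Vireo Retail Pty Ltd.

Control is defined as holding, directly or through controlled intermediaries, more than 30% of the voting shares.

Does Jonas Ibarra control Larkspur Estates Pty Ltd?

No

Jonas holds 56% of Vireo, so Jonas controls Vireo.
Neither Jonas nor any entity Jonas controls holds any voting interest in Larkspur.
So Jonas does not control Larkspur.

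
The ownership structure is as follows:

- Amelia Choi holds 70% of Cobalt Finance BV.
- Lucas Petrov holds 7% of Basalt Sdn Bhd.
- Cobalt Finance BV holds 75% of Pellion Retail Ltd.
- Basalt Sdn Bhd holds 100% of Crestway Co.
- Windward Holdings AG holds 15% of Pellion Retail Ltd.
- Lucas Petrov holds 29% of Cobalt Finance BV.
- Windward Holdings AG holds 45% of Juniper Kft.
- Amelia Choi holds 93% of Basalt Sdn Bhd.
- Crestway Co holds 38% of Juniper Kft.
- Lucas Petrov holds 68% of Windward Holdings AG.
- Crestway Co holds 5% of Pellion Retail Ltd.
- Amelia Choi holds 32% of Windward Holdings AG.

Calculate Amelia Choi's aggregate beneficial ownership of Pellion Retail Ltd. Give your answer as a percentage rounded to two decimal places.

61.95%

Amelia reaches Pellion along 3 paths.
Via Cobalt: 70% × 75% = 52.5%.
Via Basalt → Crestway: 93% × 100% × 5% = 4.65%.
Via Windward: 32% × 15% = 4.8%.
Total: 52.5% + 4.65% + 4.8% = 61.95%.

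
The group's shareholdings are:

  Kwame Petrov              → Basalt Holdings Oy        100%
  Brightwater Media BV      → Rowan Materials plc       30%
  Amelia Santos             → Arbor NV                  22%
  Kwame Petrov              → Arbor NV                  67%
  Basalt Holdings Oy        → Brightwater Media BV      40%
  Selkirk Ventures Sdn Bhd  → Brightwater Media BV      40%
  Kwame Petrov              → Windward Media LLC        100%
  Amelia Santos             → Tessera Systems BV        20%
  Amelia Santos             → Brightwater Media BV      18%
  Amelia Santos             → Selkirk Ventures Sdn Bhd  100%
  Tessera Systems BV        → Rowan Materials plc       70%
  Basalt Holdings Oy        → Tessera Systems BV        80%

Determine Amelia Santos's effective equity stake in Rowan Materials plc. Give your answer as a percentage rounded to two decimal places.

Amelia reaches Rowan along 3 paths.
Via Brightwater: 18% × 30% = 5.4%.
Via Selkirk → Brightwater: 100% × 40% × 30% = 12%.
Via Tessera: 20% × 70% = 14%.
Total: 5.4% + 12% + 14% = 31.4%.
Rounded: 31.40%.

31.40%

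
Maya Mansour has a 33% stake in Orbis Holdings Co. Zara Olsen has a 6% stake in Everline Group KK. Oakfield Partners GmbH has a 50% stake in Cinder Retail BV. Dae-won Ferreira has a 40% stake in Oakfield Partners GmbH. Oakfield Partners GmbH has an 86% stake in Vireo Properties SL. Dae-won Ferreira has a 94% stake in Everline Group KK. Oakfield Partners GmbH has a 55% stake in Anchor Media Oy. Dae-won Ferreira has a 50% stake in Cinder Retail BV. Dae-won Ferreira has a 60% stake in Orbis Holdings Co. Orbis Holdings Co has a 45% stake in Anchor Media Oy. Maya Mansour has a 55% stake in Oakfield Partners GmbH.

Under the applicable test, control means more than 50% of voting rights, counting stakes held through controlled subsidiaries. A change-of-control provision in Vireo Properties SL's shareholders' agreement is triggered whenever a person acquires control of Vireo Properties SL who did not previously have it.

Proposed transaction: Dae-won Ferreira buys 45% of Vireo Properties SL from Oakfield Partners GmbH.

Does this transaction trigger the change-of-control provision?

No

The purchase adds only to Dae-won's holdings (Oakfield's stake shrinks), so Dae-won is the only person who could newly come to control Vireo.
Dae-won holds 60% of Orbis, so Dae-won controls Orbis.
Dae-won holds 94% of Everline, so Dae-won controls Everline.
Neither Dae-won nor any entity Dae-won controls holds any voting interest in Vireo.
So before the transaction, Dae-won does not control Vireo.
After the purchase, Dae-won holds 45% of Vireo directly, and Oakfield's stake falls to 41%.
After the transaction, Dae-won's side holds 45% of Vireo, not > 50%, so Dae-won still does not control Vireo.
No new person acquires control, so the clause is not triggered.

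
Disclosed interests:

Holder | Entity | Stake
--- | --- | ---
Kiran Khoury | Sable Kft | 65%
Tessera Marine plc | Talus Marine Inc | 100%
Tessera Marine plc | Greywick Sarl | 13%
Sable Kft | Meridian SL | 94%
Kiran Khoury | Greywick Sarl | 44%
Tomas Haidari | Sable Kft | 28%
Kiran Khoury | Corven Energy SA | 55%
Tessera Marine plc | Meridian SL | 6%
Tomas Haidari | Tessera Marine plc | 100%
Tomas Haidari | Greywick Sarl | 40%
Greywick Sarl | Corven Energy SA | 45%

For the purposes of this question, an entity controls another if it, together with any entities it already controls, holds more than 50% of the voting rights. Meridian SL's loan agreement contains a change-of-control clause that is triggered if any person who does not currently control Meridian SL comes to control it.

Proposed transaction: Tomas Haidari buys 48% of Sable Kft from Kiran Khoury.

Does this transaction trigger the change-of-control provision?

Yes

The purchase adds only to Tomas's holdings (Kiran's stake shrinks), so Tomas is the only person who could newly come to control Meridian.
Tomas holds 100% of Tessera, so Tomas controls Tessera.
Tessera and Tomas together hold 13% + 40% = 53% of Greywick, so Tomas controls Greywick.
Tessera holds 100% of Talus, so Tomas controls Talus.
In Meridian, Tomas's side holds only 6%, not > 50%.
So before the transaction, Tomas does not control Meridian.
After the purchase, Tomas's direct stake in Sable rises to 28% + 48% = 76%, and Kiran's stake falls to 17%.
Tomas holds 76% of Sable, so Tomas controls Sable.
Tessera and Sable together hold 6% + 94% = 100% of Meridian, so Tomas controls Meridian.
Tomas did not control Meridian before and does after, so the clause is triggered.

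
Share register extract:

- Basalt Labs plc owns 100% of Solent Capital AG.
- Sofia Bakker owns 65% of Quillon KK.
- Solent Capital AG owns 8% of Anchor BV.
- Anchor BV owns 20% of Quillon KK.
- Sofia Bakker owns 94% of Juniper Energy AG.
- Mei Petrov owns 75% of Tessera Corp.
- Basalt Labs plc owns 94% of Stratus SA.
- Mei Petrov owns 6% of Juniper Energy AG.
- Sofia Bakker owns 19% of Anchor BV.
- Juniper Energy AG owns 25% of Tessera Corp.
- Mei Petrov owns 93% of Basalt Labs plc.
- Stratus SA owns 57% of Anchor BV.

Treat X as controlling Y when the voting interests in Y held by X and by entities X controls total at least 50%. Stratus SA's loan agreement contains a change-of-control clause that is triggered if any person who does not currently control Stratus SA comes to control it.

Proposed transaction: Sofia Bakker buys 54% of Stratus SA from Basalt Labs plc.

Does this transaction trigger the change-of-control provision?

Yes

The purchase adds only to Sofia's holdings (Basalt's stake shrinks), so Sofia is the only person who could newly come to control Stratus.
Sofia holds 94% of Juniper, so Sofia controls Juniper.
Sofia holds 65% of Quillon, so Sofia controls Quillon.
Neither Sofia nor any entity Sofia controls holds any voting interest in Stratus.
So before the transaction, Sofia does not control Stratus.
After the purchase, Sofia holds 54% of Stratus directly, and Basalt's stake falls to 40%.
Sofia holds 54% of Stratus, so Sofia controls Stratus.
Sofia did not control Stratus before and does after, so the clause is triggered.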